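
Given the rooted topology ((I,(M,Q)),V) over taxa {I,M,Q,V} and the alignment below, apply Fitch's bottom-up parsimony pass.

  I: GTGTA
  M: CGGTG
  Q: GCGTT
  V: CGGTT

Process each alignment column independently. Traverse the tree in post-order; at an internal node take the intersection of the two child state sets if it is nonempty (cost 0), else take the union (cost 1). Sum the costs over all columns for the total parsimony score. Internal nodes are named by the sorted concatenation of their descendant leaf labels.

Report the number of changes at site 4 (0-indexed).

MQ@0: {C} ∪ {G} = {C,G} (union, +1)
IMQ@0: {G} ∩ {C,G} = {G} (intersection, +0)
IMQV@0: {G} ∪ {C} = {C,G} (union, +1)
MQ@1: {G} ∪ {C} = {C,G} (union, +1)
IMQ@1: {T} ∪ {C,G} = {C,G,T} (union, +1)
IMQV@1: {C,G,T} ∩ {G} = {G} (intersection, +0)
MQ@2: {G} ∩ {G} = {G} (intersection, +0)
IMQ@2: {G} ∩ {G} = {G} (intersection, +0)
IMQV@2: {G} ∩ {G} = {G} (intersection, +0)
MQ@3: {T} ∩ {T} = {T} (intersection, +0)
IMQ@3: {T} ∩ {T} = {T} (intersection, +0)
IMQV@3: {T} ∩ {T} = {T} (intersection, +0)
MQ@4: {G} ∪ {T} = {G,T} (union, +1)
IMQ@4: {A} ∪ {G,T} = {A,G,T} (union, +1)
IMQV@4: {A,G,T} ∩ {T} = {T} (intersection, +0)
per-site changes: [2, 2, 0, 0, 2]; total = 6

2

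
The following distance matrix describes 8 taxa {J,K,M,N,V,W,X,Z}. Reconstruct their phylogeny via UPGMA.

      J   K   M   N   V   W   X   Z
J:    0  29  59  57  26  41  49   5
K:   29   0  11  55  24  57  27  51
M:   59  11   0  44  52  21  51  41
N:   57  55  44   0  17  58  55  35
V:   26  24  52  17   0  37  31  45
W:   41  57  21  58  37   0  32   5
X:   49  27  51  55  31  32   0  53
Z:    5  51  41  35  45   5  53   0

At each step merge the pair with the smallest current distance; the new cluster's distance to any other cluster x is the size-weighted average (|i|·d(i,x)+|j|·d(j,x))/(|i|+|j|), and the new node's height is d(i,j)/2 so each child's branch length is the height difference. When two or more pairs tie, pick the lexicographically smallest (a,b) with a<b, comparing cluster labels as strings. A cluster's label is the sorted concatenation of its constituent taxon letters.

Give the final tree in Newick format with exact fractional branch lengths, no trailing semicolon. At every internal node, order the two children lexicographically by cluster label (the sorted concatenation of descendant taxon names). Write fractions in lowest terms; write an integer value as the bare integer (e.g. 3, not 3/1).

((((J:5/2,Z:5/2):9,W:23/2):10,(N:17/2,V:17/2):13):4/15,((K:11/2,M:11/2):14,X:39/2):34/15)

iteration 1: select J,Z (d=5); attach at lengths (5/2, 5/2); label the merged cluster JZ
  updated: d(JZ,K)=40, d(JZ,M)=50, d(JZ,N)=46, d(JZ,V)=71/2, d(JZ,W)=23, d(JZ,X)=51
iteration 2: select K,M (d=11); attach at lengths (11/2, 11/2); label the merged cluster KM
  updated: d(JZ,KM)=45, d(KM,N)=99/2, d(KM,V)=38, d(KM,W)=39, d(KM,X)=39
iteration 3: select N,V (d=17); attach at lengths (17/2, 17/2); label the merged cluster NV
  updated: d(JZ,NV)=163/4, d(KM,NV)=175/4, d(NV,W)=95/2, d(NV,X)=43
iteration 4: select JZ,W (d=23); attach at lengths (9, 23/2); label the merged cluster JWZ
  updated: d(JWZ,KM)=43, d(JWZ,NV)=43, d(JWZ,X)=134/3
iteration 5: select KM,X (d=39); attach at lengths (14, 39/2); label the merged cluster KMX
  updated: d(JWZ,KMX)=392/9, d(KMX,NV)=87/2
iteration 6: select JWZ,NV (d=43); attach at lengths (10, 13); label the merged cluster JNVWZ
  updated: d(JNVWZ,KMX)=653/15
iteration 7: select JNVWZ,KMX (d=653/15); attach at lengths (4/15, 34/15); label the merged cluster JKMNVWXZ
final tree: ((((J:5/2,Z:5/2):9,W:23/2):10,(N:17/2,V:17/2):13):4/15,((K:11/2,M:11/2):14,X:39/2):34/15)
total length: 1688/15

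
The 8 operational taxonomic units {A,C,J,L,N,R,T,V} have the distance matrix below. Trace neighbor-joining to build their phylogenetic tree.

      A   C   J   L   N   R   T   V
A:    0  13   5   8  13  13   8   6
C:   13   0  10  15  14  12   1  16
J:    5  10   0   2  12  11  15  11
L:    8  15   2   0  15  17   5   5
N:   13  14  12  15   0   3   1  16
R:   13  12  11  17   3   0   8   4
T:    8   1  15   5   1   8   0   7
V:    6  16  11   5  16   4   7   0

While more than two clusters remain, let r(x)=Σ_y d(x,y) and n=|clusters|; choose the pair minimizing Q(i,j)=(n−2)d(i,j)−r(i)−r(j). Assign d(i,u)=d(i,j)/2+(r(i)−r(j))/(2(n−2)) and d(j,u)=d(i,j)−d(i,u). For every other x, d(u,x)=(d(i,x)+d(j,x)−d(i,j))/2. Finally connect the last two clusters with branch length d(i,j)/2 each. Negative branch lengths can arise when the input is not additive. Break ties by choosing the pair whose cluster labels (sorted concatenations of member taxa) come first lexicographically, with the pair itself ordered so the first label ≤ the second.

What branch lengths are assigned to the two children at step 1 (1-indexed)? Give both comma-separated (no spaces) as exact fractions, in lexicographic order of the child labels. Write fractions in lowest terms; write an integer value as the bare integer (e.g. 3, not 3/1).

step 1: merge (N,R) at d=3, Q=-124; branch lengths N→2, R→1; new cluster NR
  updated: d(A,NR)=23/2, d(C,NR)=23/2, d(J,NR)=10, d(L,NR)=29/2, d(NR,T)=3, d(NR,V)=17/2
step 2: merge (C,T) at d=1, Q=-201/2; branch lengths C→13/4, T→-9/4; new cluster CT
  updated: d(A,CT)=10, d(CT,J)=12, d(CT,L)=19/2, d(CT,NR)=27/4, d(CT,V)=11
step 3: merge (CT,NR) at d=27/4, Q=-147/2; branch lengths CT→25/8, NR→29/8; new cluster CNRT
  updated: d(A,CNRT)=59/8, d(CNRT,J)=61/8, d(CNRT,L)=69/8, d(CNRT,V)=51/8
step 4: merge (J,L) at d=2, Q=-173/4; branch lengths J→4/3, L→2/3; new cluster JL
  updated: d(A,JL)=11/2, d(CNRT,JL)=57/8, d(JL,V)=7
step 5: merge (A,JL) at d=11/2, Q=-55/2; branch lengths A→41/16, JL→47/16; new cluster AJL
  updated: d(AJL,CNRT)=9/2, d(AJL,V)=15/4
step 6: merge (AJL,CNRT) at d=9/2, Q=-117/8; branch lengths AJL→15/16, CNRT→57/16; new cluster ACJLNRT
  updated: d(ACJLNRT,V)=45/16
step 7: merge (ACJLNRT,V) at d=45/16; branch lengths ACJLNRT→45/32, V→45/32; new cluster ACJLNRTV
final tree: (((A:41/16,(J:4/3,L:2/3):47/16):15/16,((C:13/4,T:-9/4):25/8,(N:2,R:1):29/8):57/16):45/32,V:45/32)
total length: 409/16

2,1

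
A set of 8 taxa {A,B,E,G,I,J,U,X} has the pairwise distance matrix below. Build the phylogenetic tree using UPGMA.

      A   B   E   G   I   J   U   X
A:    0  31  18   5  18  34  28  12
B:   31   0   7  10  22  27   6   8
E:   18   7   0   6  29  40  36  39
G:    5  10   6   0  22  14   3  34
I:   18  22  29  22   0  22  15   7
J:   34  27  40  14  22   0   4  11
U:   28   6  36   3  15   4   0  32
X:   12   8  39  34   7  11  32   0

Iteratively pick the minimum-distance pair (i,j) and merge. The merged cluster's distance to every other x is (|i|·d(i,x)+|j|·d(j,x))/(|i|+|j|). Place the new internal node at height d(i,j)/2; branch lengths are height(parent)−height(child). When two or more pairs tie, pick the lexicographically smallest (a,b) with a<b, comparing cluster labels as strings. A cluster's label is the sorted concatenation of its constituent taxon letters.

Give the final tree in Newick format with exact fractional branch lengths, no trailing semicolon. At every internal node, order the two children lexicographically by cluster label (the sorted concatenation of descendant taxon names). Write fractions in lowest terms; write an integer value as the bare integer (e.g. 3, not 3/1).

1. join G+U (d=3) ⇒ GU; edges |G|=3/2, |U|=3/2
  updated: d(A,GU)=33/2, d(B,GU)=8, d(E,GU)=21, d(GU,I)=37/2, d(GU,J)=9, d(GU,X)=33
2. join B+E (d=7) ⇒ BE; edges |B|=7/2, |E|=7/2
  updated: d(A,BE)=49/2, d(BE,GU)=29/2, d(BE,I)=51/2, d(BE,J)=67/2, d(BE,X)=47/2
3. join I+X (d=7) ⇒ IX; edges |I|=7/2, |X|=7/2
  updated: d(A,IX)=15, d(BE,IX)=49/2, d(GU,IX)=103/4, d(IX,J)=33/2
4. join GU+J (d=9) ⇒ GJU; edges |GU|=3, |J|=9/2
  updated: d(A,GJU)=67/3, d(BE,GJU)=125/6, d(GJU,IX)=68/3
5. join A+IX (d=15) ⇒ AIX; edges |A|=15/2, |IX|=4
  updated: d(AIX,BE)=49/2, d(AIX,GJU)=203/9
6. join BE+GJU (d=125/6) ⇒ BEGJU; edges |BE|=83/12, |GJU|=71/12
  updated: d(AIX,BEGJU)=70/3
7. join AIX+BEGJU (d=70/3) ⇒ ABEGIJUX; edges |AIX|=25/6, |BEGJU|=5/4
final tree: ((A:15/2,(I:7/2,X:7/2):4):25/6,((B:7/2,E:7/2):83/12,((G:3/2,U:3/2):3,J:9/2):71/12):5/4)
total length: 217/4

((A:15/2,(I:7/2,X:7/2):4):25/6,((B:7/2,E:7/2):83/12,((G:3/2,U:3/2):3,J:9/2):71/12):5/4)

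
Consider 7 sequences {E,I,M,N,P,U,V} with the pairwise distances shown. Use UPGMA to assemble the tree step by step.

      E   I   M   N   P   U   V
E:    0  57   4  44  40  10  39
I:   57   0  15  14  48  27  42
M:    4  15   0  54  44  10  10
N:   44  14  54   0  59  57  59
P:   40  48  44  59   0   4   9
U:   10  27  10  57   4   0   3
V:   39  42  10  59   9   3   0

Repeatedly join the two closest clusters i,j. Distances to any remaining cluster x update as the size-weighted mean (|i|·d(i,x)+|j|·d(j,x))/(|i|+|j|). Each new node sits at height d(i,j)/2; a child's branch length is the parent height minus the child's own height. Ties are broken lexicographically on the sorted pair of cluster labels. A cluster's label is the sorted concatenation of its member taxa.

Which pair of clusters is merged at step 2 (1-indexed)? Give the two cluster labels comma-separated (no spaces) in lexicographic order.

E,M

step 1: merge (U,V) at d=3; branch lengths U→3/2, V→3/2; new cluster UV
  updated: d(E,UV)=49/2, d(I,UV)=69/2, d(M,UV)=10, d(N,UV)=58, d(P,UV)=13/2
step 2: merge (E,M) at d=4; branch lengths E→2, M→2; new cluster EM
  updated: d(EM,I)=36, d(EM,N)=49, d(EM,P)=42, d(EM,UV)=69/4
step 3: merge (P,UV) at d=13/2; branch lengths P→13/4, UV→7/4; new cluster PUV
  updated: d(EM,PUV)=51/2, d(I,PUV)=39, d(N,PUV)=175/3
step 4: merge (I,N) at d=14; branch lengths I→7, N→7; new cluster IN
  updated: d(EM,IN)=85/2, d(IN,PUV)=146/3
step 5: merge (EM,PUV) at d=51/2; branch lengths EM→43/4, PUV→19/2; new cluster EMPUV
  updated: d(EMPUV,IN)=231/5
step 6: merge (EMPUV,IN) at d=231/5; branch lengths EMPUV→207/20, IN→161/10; new cluster EIMNPUV
final tree: (((E:2,M:2):43/4,(P:13/4,(U:3/2,V:3/2):7/4):19/2):207/20,(I:7,N:7):161/10)
total length: 727/10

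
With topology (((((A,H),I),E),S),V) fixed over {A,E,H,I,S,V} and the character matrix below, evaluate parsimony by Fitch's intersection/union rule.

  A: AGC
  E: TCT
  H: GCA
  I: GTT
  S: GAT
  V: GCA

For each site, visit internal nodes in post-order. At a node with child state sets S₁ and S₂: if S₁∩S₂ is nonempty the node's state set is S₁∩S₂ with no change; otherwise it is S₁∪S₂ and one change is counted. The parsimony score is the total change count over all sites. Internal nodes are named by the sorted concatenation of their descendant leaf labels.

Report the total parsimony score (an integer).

[col 0] AH: children A:{A}, H:{G} ∪→ {A,G}; cost 1
[col 0] AHI: children AH:{A,G}, I:{G} ∩→ {G}; cost 0
[col 0] AEHI: children AHI:{G}, E:{T} ∪→ {G,T}; cost 1
[col 0] AEHIS: children AEHI:{G,T}, S:{G} ∩→ {G}; cost 0
[col 0] AEHISV: children AEHIS:{G}, V:{G} ∩→ {G}; cost 0
[col 1] AH: children A:{G}, H:{C} ∪→ {C,G}; cost 1
[col 1] AHI: children AH:{C,G}, I:{T} ∪→ {C,G,T}; cost 1
[col 1] AEHI: children AHI:{C,G,T}, E:{C} ∩→ {C}; cost 0
[col 1] AEHIS: children AEHI:{C}, S:{A} ∪→ {A,C}; cost 1
[col 1] AEHISV: children AEHIS:{A,C}, V:{C} ∩→ {C}; cost 0
[col 2] AH: children A:{C}, H:{A} ∪→ {A,C}; cost 1
[col 2] AHI: children AH:{A,C}, I:{T} ∪→ {A,C,T}; cost 1
[col 2] AEHI: children AHI:{A,C,T}, E:{T} ∩→ {T}; cost 0
[col 2] AEHIS: children AEHI:{T}, S:{T} ∩→ {T}; cost 0
[col 2] AEHISV: children AEHIS:{T}, V:{A} ∪→ {A,T}; cost 1
per-site changes: [2, 3, 3]; total = 8

8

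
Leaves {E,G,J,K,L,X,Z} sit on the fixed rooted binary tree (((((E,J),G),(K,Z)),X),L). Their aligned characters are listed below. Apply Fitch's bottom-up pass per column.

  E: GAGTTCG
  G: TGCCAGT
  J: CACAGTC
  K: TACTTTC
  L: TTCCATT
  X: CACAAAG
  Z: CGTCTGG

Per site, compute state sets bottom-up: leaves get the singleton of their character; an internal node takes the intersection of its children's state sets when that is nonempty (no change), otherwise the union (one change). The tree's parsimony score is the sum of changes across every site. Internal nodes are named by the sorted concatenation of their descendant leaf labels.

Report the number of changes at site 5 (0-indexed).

[col 0] EJ: children E:{G}, J:{C} ∪→ {C,G}; cost 1
[col 0] EGJ: children EJ:{C,G}, G:{T} ∪→ {C,G,T}; cost 1
[col 0] KZ: children K:{T}, Z:{C} ∪→ {C,T}; cost 1
[col 0] EGJKZ: children EGJ:{C,G,T}, KZ:{C,T} ∩→ {C,T}; cost 0
[col 0] EGJKXZ: children EGJKZ:{C,T}, X:{C} ∩→ {C}; cost 0
[col 0] EGJKLXZ: children EGJKXZ:{C}, L:{T} ∪→ {C,T}; cost 1
[col 1] EJ: children E:{A}, J:{A} ∩→ {A}; cost 0
[col 1] EGJ: children EJ:{A}, G:{G} ∪→ {A,G}; cost 1
[col 1] KZ: children K:{A}, Z:{G} ∪→ {A,G}; cost 1
[col 1] EGJKZ: children EGJ:{A,G}, KZ:{A,G} ∩→ {A,G}; cost 0
[col 1] EGJKXZ: children EGJKZ:{A,G}, X:{A} ∩→ {A}; cost 0
[col 1] EGJKLXZ: children EGJKXZ:{A}, L:{T} ∪→ {A,T}; cost 1
[col 2] EJ: children E:{G}, J:{C} ∪→ {C,G}; cost 1
[col 2] EGJ: children EJ:{C,G}, G:{C} ∩→ {C}; cost 0
[col 2] KZ: children K:{C}, Z:{T} ∪→ {C,T}; cost 1
[col 2] EGJKZ: children EGJ:{C}, KZ:{C,T} ∩→ {C}; cost 0
[col 2] EGJKXZ: children EGJKZ:{C}, X:{C} ∩→ {C}; cost 0
[col 2] EGJKLXZ: children EGJKXZ:{C}, L:{C} ∩→ {C}; cost 0
[col 3] EJ: children E:{T}, J:{A} ∪→ {A,T}; cost 1
[col 3] EGJ: children EJ:{A,T}, G:{C} ∪→ {A,C,T}; cost 1
[col 3] KZ: children K:{T}, Z:{C} ∪→ {C,T}; cost 1
[col 3] EGJKZ: children EGJ:{A,C,T}, KZ:{C,T} ∩→ {C,T}; cost 0
[col 3] EGJKXZ: children EGJKZ:{C,T}, X:{A} ∪→ {A,C,T}; cost 1
[col 3] EGJKLXZ: children EGJKXZ:{A,C,T}, L:{C} ∩→ {C}; cost 0
[col 4] EJ: children E:{T}, J:{G} ∪→ {G,T}; cost 1
[col 4] EGJ: children EJ:{G,T}, G:{A} ∪→ {A,G,T}; cost 1
[col 4] KZ: children K:{T}, Z:{T} ∩→ {T}; cost 0
[col 4] EGJKZ: children EGJ:{A,G,T}, KZ:{T} ∩→ {T}; cost 0
[col 4] EGJKXZ: children EGJKZ:{T}, X:{A} ∪→ {A,T}; cost 1
[col 4] EGJKLXZ: children EGJKXZ:{A,T}, L:{A} ∩→ {A}; cost 0
[col 5] EJ: children E:{C}, J:{T} ∪→ {C,T}; cost 1
[col 5] EGJ: children EJ:{C,T}, G:{G} ∪→ {C,G,T}; cost 1
[col 5] KZ: children K:{T}, Z:{G} ∪→ {G,T}; cost 1
[col 5] EGJKZ: children EGJ:{C,G,T}, KZ:{G,T} ∩→ {G,T}; cost 0
[col 5] EGJKXZ: children EGJKZ:{G,T}, X:{A} ∪→ {A,G,T}; cost 1
[col 5] EGJKLXZ: children EGJKXZ:{A,G,T}, L:{T} ∩→ {T}; cost 0
[col 6] EJ: children E:{G}, J:{C} ∪→ {C,G}; cost 1
[col 6] EGJ: children EJ:{C,G}, G:{T} ∪→ {C,G,T}; cost 1
[col 6] KZ: children K:{C}, Z:{G} ∪→ {C,G}; cost 1
[col 6] EGJKZ: children EGJ:{C,G,T}, KZ:{C,G} ∩→ {C,G}; cost 0
[col 6] EGJKXZ: children EGJKZ:{C,G}, X:{G} ∩→ {G}; cost 0
[col 6] EGJKLXZ: children EGJKXZ:{G}, L:{T} ∪→ {G,T}; cost 1
per-site changes: [4, 3, 2, 4, 3, 4, 4]; total = 24

4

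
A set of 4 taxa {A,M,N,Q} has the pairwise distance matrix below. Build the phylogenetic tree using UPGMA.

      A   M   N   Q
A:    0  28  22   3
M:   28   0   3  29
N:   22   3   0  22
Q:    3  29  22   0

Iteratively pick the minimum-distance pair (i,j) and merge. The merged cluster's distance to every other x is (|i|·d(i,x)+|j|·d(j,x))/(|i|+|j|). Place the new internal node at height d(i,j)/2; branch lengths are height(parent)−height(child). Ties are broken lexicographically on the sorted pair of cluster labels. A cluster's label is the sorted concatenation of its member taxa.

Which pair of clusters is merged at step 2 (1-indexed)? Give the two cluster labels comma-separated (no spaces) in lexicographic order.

1. join A+Q (d=3) ⇒ AQ; edges |A|=3/2, |Q|=3/2
  updated: d(AQ,M)=57/2, d(AQ,N)=22
2. join M+N (d=3) ⇒ MN; edges |M|=3/2, |N|=3/2
  updated: d(AQ,MN)=101/4
3. join AQ+MN (d=101/4) ⇒ AMNQ; edges |AQ|=89/8, |MN|=89/8
final tree: ((A:3/2,Q:3/2):89/8,(M:3/2,N:3/2):89/8)
total length: 113/4

M,N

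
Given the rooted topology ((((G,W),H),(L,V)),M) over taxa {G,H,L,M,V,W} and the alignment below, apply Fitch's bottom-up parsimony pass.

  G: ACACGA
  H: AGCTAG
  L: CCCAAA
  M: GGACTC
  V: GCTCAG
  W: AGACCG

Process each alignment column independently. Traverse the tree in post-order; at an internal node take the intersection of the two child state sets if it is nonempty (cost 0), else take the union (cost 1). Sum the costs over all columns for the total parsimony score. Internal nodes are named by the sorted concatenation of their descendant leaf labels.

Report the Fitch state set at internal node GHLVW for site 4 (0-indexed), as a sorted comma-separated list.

[col 0] GW: children G:{A}, W:{A} ∩→ {A}; cost 0
[col 0] GHW: children GW:{A}, H:{A} ∩→ {A}; cost 0
[col 0] LV: children L:{C}, V:{G} ∪→ {C,G}; cost 1
[col 0] GHLVW: children GHW:{A}, LV:{C,G} ∪→ {A,C,G}; cost 1
[col 0] GHLMVW: children GHLVW:{A,C,G}, M:{G} ∩→ {G}; cost 0
[col 1] GW: children G:{C}, W:{G} ∪→ {C,G}; cost 1
[col 1] GHW: children GW:{C,G}, H:{G} ∩→ {G}; cost 0
[col 1] LV: children L:{C}, V:{C} ∩→ {C}; cost 0
[col 1] GHLVW: children GHW:{G}, LV:{C} ∪→ {C,G}; cost 1
[col 1] GHLMVW: children GHLVW:{C,G}, M:{G} ∩→ {G}; cost 0
[col 2] GW: children G:{A}, W:{A} ∩→ {A}; cost 0
[col 2] GHW: children GW:{A}, H:{C} ∪→ {A,C}; cost 1
[col 2] LV: children L:{C}, V:{T} ∪→ {C,T}; cost 1
[col 2] GHLVW: children GHW:{A,C}, LV:{C,T} ∩→ {C}; cost 0
[col 2] GHLMVW: children GHLVW:{C}, M:{A} ∪→ {A,C}; cost 1
[col 3] GW: children G:{C}, W:{C} ∩→ {C}; cost 0
[col 3] GHW: children GW:{C}, H:{T} ∪→ {C,T}; cost 1
[col 3] LV: children L:{A}, V:{C} ∪→ {A,C}; cost 1
[col 3] GHLVW: children GHW:{C,T}, LV:{A,C} ∩→ {C}; cost 0
[col 3] GHLMVW: children GHLVW:{C}, M:{C} ∩→ {C}; cost 0
[col 4] GW: children G:{G}, W:{C} ∪→ {C,G}; cost 1
[col 4] GHW: children GW:{C,G}, H:{A} ∪→ {A,C,G}; cost 1
[col 4] LV: children L:{A}, V:{A} ∩→ {A}; cost 0
[col 4] GHLVW: children GHW:{A,C,G}, LV:{A} ∩→ {A}; cost 0
[col 4] GHLMVW: children GHLVW:{A}, M:{T} ∪→ {A,T}; cost 1
[col 5] GW: children G:{A}, W:{G} ∪→ {A,G}; cost 1
[col 5] GHW: children GW:{A,G}, H:{G} ∩→ {G}; cost 0
[col 5] LV: children L:{A}, V:{G} ∪→ {A,G}; cost 1
[col 5] GHLVW: children GHW:{G}, LV:{A,G} ∩→ {G}; cost 0
[col 5] GHLMVW: children GHLVW:{G}, M:{C} ∪→ {C,G}; cost 1
per-site changes: [2, 2, 3, 2, 3, 3]; total = 15

A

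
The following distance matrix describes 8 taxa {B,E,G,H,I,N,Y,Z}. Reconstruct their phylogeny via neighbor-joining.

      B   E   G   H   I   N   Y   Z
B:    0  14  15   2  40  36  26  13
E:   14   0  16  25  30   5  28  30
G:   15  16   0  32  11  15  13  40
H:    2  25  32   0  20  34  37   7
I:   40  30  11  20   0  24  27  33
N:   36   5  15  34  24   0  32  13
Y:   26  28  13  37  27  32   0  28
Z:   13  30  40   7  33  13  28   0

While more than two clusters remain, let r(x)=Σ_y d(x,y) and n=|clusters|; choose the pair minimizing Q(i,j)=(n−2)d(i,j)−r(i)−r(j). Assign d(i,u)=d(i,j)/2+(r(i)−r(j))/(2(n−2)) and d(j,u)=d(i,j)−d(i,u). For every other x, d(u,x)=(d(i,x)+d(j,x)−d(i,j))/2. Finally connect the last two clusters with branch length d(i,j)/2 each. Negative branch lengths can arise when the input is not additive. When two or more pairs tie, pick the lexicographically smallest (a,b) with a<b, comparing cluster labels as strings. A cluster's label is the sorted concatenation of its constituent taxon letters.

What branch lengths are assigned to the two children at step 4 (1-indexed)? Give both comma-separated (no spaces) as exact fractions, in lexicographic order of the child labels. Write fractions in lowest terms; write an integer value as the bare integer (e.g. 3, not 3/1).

1. join B+H (d=2, Q=-291) ⇒ BH; edges |B|=1/12, |H|=23/12
  updated: d(BH,E)=37/2, d(BH,G)=45/2, d(BH,I)=29, d(BH,N)=34, d(BH,Y)=61/2, d(BH,Z)=9
2. join BH+Z (d=9, Q=-503/2) ⇒ BHZ; edges |BH|=71/20, |Z|=109/20
  updated: d(BHZ,E)=79/4, d(BHZ,G)=107/4, d(BHZ,I)=53/2, d(BHZ,N)=19, d(BHZ,Y)=99/4
3. join E+N (d=5, Q=-695/4) ⇒ EN; edges |E|=95/32, |N|=65/32
  updated: d(BHZ,EN)=135/8, d(EN,G)=13, d(EN,I)=49/2, d(EN,Y)=55/2
4. join BHZ+EN (d=135/8, Q=-1009/8) ⇒ BEHNZ; edges |BHZ|=509/48, |EN|=301/48
  updated: d(BEHNZ,G)=183/16, d(BEHNZ,I)=273/16, d(BEHNZ,Y)=283/16
5. join BEHNZ+Y (d=283/16, Q=-137/2) ⇒ BEHNYZ; edges |BEHNZ|=191/32, |Y|=375/32
  updated: d(BEHNYZ,G)=27/8, d(BEHNYZ,I)=211/16
6. join BEHNYZ+G (d=27/8, Q=-441/16) ⇒ BEGHNYZ; edges |BEHNYZ|=89/32, |G|=19/32
  updated: d(BEGHNYZ,I)=333/32
7. join BEGHNYZ+I (d=333/32) ⇒ BEGHINYZ; edges |BEGHNYZ|=333/64, |I|=333/64
final tree: ((((((B:1/12,H:23/12):71/20,Z:109/20):509/48,(E:95/32,N:65/32):301/48):191/32,Y:375/32):89/32,G:19/32):333/64,I:333/64)
total length: 2059/32

509/48,301/48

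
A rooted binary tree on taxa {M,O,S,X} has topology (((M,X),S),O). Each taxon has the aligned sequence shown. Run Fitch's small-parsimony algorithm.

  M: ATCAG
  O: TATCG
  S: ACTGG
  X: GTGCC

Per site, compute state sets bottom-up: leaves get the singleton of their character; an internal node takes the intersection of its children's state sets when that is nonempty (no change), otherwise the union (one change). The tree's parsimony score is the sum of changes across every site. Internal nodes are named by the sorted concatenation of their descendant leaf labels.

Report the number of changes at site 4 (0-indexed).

1

site 0, node MX: M={A} ∪ X={G} → {A,G} (+1)
site 0, node MSX: MX={A,G} ∩ S={A} → {A} (+0)
site 0, node MOSX: MSX={A} ∪ O={T} → {A,T} (+1)
site 1, node MX: M={T} ∩ X={T} → {T} (+0)
site 1, node MSX: MX={T} ∪ S={C} → {C,T} (+1)
site 1, node MOSX: MSX={C,T} ∪ O={A} → {A,C,T} (+1)
site 2, node MX: M={C} ∪ X={G} → {C,G} (+1)
site 2, node MSX: MX={C,G} ∪ S={T} → {C,G,T} (+1)
site 2, node MOSX: MSX={C,G,T} ∩ O={T} → {T} (+0)
site 3, node MX: M={A} ∪ X={C} → {A,C} (+1)
site 3, node MSX: MX={A,C} ∪ S={G} → {A,C,G} (+1)
site 3, node MOSX: MSX={A,C,G} ∩ O={C} → {C} (+0)
site 4, node MX: M={G} ∪ X={C} → {C,G} (+1)
site 4, node MSX: MX={C,G} ∩ S={G} → {G} (+0)
site 4, node MOSX: MSX={G} ∩ O={G} → {G} (+0)
per-site changes: [2, 2, 2, 2, 1]; total = 9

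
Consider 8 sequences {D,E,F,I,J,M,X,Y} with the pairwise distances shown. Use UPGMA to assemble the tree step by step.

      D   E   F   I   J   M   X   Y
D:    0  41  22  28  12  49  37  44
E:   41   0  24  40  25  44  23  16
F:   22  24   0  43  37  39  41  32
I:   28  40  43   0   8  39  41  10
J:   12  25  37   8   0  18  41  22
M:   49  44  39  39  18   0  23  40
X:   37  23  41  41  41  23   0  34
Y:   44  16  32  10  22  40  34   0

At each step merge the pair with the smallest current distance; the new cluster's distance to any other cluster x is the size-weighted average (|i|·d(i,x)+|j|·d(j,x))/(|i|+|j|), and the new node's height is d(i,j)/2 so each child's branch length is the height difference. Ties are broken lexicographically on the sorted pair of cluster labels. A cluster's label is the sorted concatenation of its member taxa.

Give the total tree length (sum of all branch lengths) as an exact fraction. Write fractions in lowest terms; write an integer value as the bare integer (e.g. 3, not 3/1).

904/9

iteration 1: select I,J (d=8); attach at lengths (4, 4); label the merged cluster IJ
  updated: d(D,IJ)=20, d(E,IJ)=65/2, d(F,IJ)=40, d(IJ,M)=57/2, d(IJ,X)=41, d(IJ,Y)=16
iteration 2: select E,Y (d=16); attach at lengths (8, 8); label the merged cluster EY
  updated: d(D,EY)=85/2, d(EY,F)=28, d(EY,IJ)=97/4, d(EY,M)=42, d(EY,X)=57/2
iteration 3: select D,IJ (d=20); attach at lengths (10, 6); label the merged cluster DIJ
  updated: d(DIJ,EY)=91/3, d(DIJ,F)=34, d(DIJ,M)=106/3, d(DIJ,X)=119/3
iteration 4: select M,X (d=23); attach at lengths (23/2, 23/2); label the merged cluster MX
  updated: d(DIJ,MX)=75/2, d(EY,MX)=141/4, d(F,MX)=40
iteration 5: select EY,F (d=28); attach at lengths (6, 14); label the merged cluster EFY
  updated: d(DIJ,EFY)=284/9, d(EFY,MX)=221/6
iteration 6: select DIJ,EFY (d=284/9); attach at lengths (52/9, 16/9); label the merged cluster DEFIJY
  updated: d(DEFIJY,MX)=223/6
iteration 7: select DEFIJY,MX (d=223/6); attach at lengths (101/36, 85/12); label the merged cluster DEFIJMXY
final tree: (((D:10,(I:4,J:4):6):52/9,((E:8,Y:8):6,F:14):16/9):101/36,(M:23/2,X:23/2):85/12)
total length: 904/9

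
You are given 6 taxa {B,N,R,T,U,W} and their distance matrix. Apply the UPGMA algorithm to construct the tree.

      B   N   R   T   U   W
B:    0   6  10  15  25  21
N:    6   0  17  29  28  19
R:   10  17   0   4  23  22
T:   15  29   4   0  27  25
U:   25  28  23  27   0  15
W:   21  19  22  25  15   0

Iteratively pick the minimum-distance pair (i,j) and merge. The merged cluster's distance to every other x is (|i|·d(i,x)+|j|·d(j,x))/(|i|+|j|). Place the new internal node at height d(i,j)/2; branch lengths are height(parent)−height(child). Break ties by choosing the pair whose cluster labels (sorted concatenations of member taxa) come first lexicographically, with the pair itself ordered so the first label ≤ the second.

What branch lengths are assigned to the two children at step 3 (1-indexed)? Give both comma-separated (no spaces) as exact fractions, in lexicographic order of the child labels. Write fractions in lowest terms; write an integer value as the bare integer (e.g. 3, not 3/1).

15/2,15/2

1. join R+T (d=4) ⇒ RT; edges |R|=2, |T|=2
  updated: d(B,RT)=25/2, d(N,RT)=23, d(RT,U)=25, d(RT,W)=47/2
2. join B+N (d=6) ⇒ BN; edges |B|=3, |N|=3
  updated: d(BN,RT)=71/4, d(BN,U)=53/2, d(BN,W)=20
3. join U+W (d=15) ⇒ UW; edges |U|=15/2, |W|=15/2
  updated: d(BN,UW)=93/4, d(RT,UW)=97/4
4. join BN+RT (d=71/4) ⇒ BNRT; edges |BN|=47/8, |RT|=55/8
  updated: d(BNRT,UW)=95/4
5. join BNRT+UW (d=95/4) ⇒ BNRTUW; edges |BNRT|=3, |UW|=35/8
final tree: (((B:3,N:3):47/8,(R:2,T:2):55/8):3,(U:15/2,W:15/2):35/8)
total length: 361/8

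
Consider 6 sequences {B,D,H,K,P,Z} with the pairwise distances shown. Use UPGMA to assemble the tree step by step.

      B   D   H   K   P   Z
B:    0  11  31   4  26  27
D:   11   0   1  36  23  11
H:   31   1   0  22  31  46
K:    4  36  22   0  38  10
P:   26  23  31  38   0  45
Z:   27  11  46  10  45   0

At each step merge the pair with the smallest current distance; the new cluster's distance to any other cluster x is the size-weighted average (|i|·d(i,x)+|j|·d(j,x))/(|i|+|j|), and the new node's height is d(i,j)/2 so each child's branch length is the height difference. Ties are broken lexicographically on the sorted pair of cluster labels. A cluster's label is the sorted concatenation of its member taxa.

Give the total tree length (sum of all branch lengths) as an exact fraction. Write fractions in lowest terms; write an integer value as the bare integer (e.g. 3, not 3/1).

1. join D+H (d=1) ⇒ DH; edges |D|=1/2, |H|=1/2
  updated: d(B,DH)=21, d(DH,K)=29, d(DH,P)=27, d(DH,Z)=57/2
2. join B+K (d=4) ⇒ BK; edges |B|=2, |K|=2
  updated: d(BK,DH)=25, d(BK,P)=32, d(BK,Z)=37/2
3. join BK+Z (d=37/2) ⇒ BKZ; edges |BK|=29/4, |Z|=37/4
  updated: d(BKZ,DH)=157/6, d(BKZ,P)=109/3
4. join BKZ+DH (d=157/6) ⇒ BDHKZ; edges |BKZ|=23/6, |DH|=151/12
  updated: d(BDHKZ,P)=163/5
5. join BDHKZ+P (d=163/5) ⇒ BDHKPZ; edges |BDHKZ|=193/60, |P|=163/10
final tree: ((((B:2,K:2):29/4,Z:37/4):23/6,(D:1/2,H:1/2):151/12):193/60,P:163/10)
total length: 1723/30

1723/30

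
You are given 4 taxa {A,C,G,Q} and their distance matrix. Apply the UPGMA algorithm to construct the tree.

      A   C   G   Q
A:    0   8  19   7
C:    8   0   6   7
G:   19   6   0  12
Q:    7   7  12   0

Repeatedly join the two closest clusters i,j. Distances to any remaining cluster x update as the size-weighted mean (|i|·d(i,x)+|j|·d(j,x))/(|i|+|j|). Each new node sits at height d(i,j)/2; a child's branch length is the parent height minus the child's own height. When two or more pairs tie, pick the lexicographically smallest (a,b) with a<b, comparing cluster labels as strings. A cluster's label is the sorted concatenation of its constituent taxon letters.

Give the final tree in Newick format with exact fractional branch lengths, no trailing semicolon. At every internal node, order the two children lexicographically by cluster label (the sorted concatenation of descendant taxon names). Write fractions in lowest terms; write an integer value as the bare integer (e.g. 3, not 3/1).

((A:7/2,Q:7/2):9/4,(C:3,G:3):11/4)

1. join C+G (d=6) ⇒ CG; edges |C|=3, |G|=3
  updated: d(A,CG)=27/2, d(CG,Q)=19/2
2. join A+Q (d=7) ⇒ AQ; edges |A|=7/2, |Q|=7/2
  updated: d(AQ,CG)=23/2
3. join AQ+CG (d=23/2) ⇒ ACGQ; edges |AQ|=9/4, |CG|=11/4
final tree: ((A:7/2,Q:7/2):9/4,(C:3,G:3):11/4)
total length: 18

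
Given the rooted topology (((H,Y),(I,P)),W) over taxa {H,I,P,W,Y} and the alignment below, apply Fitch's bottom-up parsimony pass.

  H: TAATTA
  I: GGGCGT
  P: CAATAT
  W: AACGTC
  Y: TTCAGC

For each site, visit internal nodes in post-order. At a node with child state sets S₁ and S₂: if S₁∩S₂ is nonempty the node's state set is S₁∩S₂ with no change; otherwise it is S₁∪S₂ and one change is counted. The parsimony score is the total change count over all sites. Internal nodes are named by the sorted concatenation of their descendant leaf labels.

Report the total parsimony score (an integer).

16

[col 0] HY: children H:{T}, Y:{T} ∩→ {T}; cost 0
[col 0] IP: children I:{G}, P:{C} ∪→ {C,G}; cost 1
[col 0] HIPY: children HY:{T}, IP:{C,G} ∪→ {C,G,T}; cost 1
[col 0] HIPWY: children HIPY:{C,G,T}, W:{A} ∪→ {A,C,G,T}; cost 1
[col 1] HY: children H:{A}, Y:{T} ∪→ {A,T}; cost 1
[col 1] IP: children I:{G}, P:{A} ∪→ {A,G}; cost 1
[col 1] HIPY: children HY:{A,T}, IP:{A,G} ∩→ {A}; cost 0
[col 1] HIPWY: children HIPY:{A}, W:{A} ∩→ {A}; cost 0
[col 2] HY: children H:{A}, Y:{C} ∪→ {A,C}; cost 1
[col 2] IP: children I:{G}, P:{A} ∪→ {A,G}; cost 1
[col 2] HIPY: children HY:{A,C}, IP:{A,G} ∩→ {A}; cost 0
[col 2] HIPWY: children HIPY:{A}, W:{C} ∪→ {A,C}; cost 1
[col 3] HY: children H:{T}, Y:{A} ∪→ {A,T}; cost 1
[col 3] IP: children I:{C}, P:{T} ∪→ {C,T}; cost 1
[col 3] HIPY: children HY:{A,T}, IP:{C,T} ∩→ {T}; cost 0
[col 3] HIPWY: children HIPY:{T}, W:{G} ∪→ {G,T}; cost 1
[col 4] HY: children H:{T}, Y:{G} ∪→ {G,T}; cost 1
[col 4] IP: children I:{G}, P:{A} ∪→ {A,G}; cost 1
[col 4] HIPY: children HY:{G,T}, IP:{A,G} ∩→ {G}; cost 0
[col 4] HIPWY: children HIPY:{G}, W:{T} ∪→ {G,T}; cost 1
[col 5] HY: children H:{A}, Y:{C} ∪→ {A,C}; cost 1
[col 5] IP: children I:{T}, P:{T} ∩→ {T}; cost 0
[col 5] HIPY: children HY:{A,C}, IP:{T} ∪→ {A,C,T}; cost 1
[col 5] HIPWY: children HIPY:{A,C,T}, W:{C} ∩→ {C}; cost 0
per-site changes: [3, 2, 3, 3, 3, 2]; total = 16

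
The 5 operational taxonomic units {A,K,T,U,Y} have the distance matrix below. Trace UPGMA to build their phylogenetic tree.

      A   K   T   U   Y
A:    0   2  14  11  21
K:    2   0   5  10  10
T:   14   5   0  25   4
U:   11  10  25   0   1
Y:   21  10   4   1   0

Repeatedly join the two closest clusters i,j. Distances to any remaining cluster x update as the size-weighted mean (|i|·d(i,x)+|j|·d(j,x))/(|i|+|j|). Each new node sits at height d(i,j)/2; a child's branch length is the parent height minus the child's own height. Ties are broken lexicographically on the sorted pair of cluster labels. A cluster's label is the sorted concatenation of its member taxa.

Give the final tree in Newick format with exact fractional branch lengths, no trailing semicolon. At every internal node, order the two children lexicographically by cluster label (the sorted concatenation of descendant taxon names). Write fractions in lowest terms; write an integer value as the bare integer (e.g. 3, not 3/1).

(((A:1,K:1):15/4,T:19/4):2,(U:1/2,Y:1/2):25/4)

iteration 1: select U,Y (d=1); attach at lengths (1/2, 1/2); label the merged cluster UY
  updated: d(A,UY)=16, d(K,UY)=10, d(T,UY)=29/2
iteration 2: select A,K (d=2); attach at lengths (1, 1); label the merged cluster AK
  updated: d(AK,T)=19/2, d(AK,UY)=13
iteration 3: select AK,T (d=19/2); attach at lengths (15/4, 19/4); label the merged cluster AKT
  updated: d(AKT,UY)=27/2
iteration 4: select AKT,UY (d=27/2); attach at lengths (2, 25/4); label the merged cluster AKTUY
final tree: (((A:1,K:1):15/4,T:19/4):2,(U:1/2,Y:1/2):25/4)
total length: 79/4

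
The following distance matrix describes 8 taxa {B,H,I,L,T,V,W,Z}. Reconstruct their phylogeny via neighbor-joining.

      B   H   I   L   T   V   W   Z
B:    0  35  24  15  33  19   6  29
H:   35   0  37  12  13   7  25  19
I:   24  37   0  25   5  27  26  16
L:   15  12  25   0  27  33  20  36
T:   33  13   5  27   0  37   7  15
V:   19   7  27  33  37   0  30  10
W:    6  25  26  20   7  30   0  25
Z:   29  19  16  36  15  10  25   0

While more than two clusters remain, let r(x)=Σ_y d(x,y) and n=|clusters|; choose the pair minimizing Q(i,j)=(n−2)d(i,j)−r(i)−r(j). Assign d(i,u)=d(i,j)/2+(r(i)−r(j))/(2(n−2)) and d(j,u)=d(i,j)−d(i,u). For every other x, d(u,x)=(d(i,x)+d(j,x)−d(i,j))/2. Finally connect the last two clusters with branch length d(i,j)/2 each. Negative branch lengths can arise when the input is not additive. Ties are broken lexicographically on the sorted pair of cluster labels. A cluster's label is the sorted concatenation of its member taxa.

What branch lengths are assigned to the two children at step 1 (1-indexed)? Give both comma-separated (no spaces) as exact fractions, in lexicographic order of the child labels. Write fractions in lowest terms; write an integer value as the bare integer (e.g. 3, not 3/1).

1. join H+V (d=7, Q=-269) ⇒ HV; edges |H|=9/4, |V|=19/4
  updated: d(B,HV)=47/2, d(HV,I)=57/2, d(HV,L)=19, d(HV,T)=43/2, d(HV,W)=24, d(HV,Z)=11
2. join B+W (d=6, Q=-417/2) ⇒ BW; edges |B|=21/4, |W|=3/4
  updated: d(BW,HV)=83/4, d(BW,I)=22, d(BW,L)=29/2, d(BW,T)=17, d(BW,Z)=24
3. join I+T (d=5, Q=-162) ⇒ IT; edges |I|=31/8, |T|=9/8
  updated: d(BW,IT)=17, d(HV,IT)=45/2, d(IT,L)=47/2, d(IT,Z)=13
4. join BW+L (d=29/2, Q=-503/4) ⇒ BLW; edges |BW|=107/24, |L|=241/24
  updated: d(BLW,HV)=101/8, d(BLW,IT)=13, d(BLW,Z)=91/4
5. join BLW+IT (d=13, Q=-567/8) ⇒ BILTW; edges |BLW|=207/32, |IT|=209/32
  updated: d(BILTW,HV)=177/16, d(BILTW,Z)=91/8
6. join BILTW+HV (d=177/16, Q=-535/16) ⇒ BHILTVW; edges |BILTW|=183/32, |HV|=171/32
  updated: d(BHILTVW,Z)=181/32
7. join BHILTVW+Z (d=181/32) ⇒ BHILTVWZ; edges |BHILTVW|=181/64, |Z|=181/64
final tree: (((((B:21/4,W:3/4):107/24,L:241/24):207/32,(I:31/8,T:9/8):209/32):183/32,(H:9/4,V:19/4):171/32):181/64,Z:181/64)
total length: 1991/32

9/4,19/4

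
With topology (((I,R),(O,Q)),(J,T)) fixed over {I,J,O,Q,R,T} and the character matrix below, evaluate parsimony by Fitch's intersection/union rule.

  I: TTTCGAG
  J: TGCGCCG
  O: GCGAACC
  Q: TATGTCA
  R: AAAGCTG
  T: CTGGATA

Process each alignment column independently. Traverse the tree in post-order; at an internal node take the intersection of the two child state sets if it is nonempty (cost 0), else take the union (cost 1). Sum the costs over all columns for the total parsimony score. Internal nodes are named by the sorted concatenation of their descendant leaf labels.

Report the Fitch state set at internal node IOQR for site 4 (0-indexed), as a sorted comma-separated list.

IR@0: {T} ∪ {A} = {A,T} (union, +1)
OQ@0: {G} ∪ {T} = {G,T} (union, +1)
IOQR@0: {A,T} ∩ {G,T} = {T} (intersection, +0)
JT@0: {T} ∪ {C} = {C,T} (union, +1)
IJOQRT@0: {T} ∩ {C,T} = {T} (intersection, +0)
IR@1: {T} ∪ {A} = {A,T} (union, +1)
OQ@1: {C} ∪ {A} = {A,C} (union, +1)
IOQR@1: {A,T} ∩ {A,C} = {A} (intersection, +0)
JT@1: {G} ∪ {T} = {G,T} (union, +1)
IJOQRT@1: {A} ∪ {G,T} = {A,G,T} (union, +1)
IR@2: {T} ∪ {A} = {A,T} (union, +1)
OQ@2: {G} ∪ {T} = {G,T} (union, +1)
IOQR@2: {A,T} ∩ {G,T} = {T} (intersection, +0)
JT@2: {C} ∪ {G} = {C,G} (union, +1)
IJOQRT@2: {T} ∪ {C,G} = {C,G,T} (union, +1)
IR@3: {C} ∪ {G} = {C,G} (union, +1)
OQ@3: {A} ∪ {G} = {A,G} (union, +1)
IOQR@3: {C,G} ∩ {A,G} = {G} (intersection, +0)
JT@3: {G} ∩ {G} = {G} (intersection, +0)
IJOQRT@3: {G} ∩ {G} = {G} (intersection, +0)
IR@4: {G} ∪ {C} = {C,G} (union, +1)
OQ@4: {A} ∪ {T} = {A,T} (union, +1)
IOQR@4: {C,G} ∪ {A,T} = {A,C,G,T} (union, +1)
JT@4: {C} ∪ {A} = {A,C} (union, +1)
IJOQRT@4: {A,C,G,T} ∩ {A,C} = {A,C} (intersection, +0)
IR@5: {A} ∪ {T} = {A,T} (union, +1)
OQ@5: {C} ∩ {C} = {C} (intersection, +0)
IOQR@5: {A,T} ∪ {C} = {A,C,T} (union, +1)
JT@5: {C} ∪ {T} = {C,T} (union, +1)
IJOQRT@5: {A,C,T} ∩ {C,T} = {C,T} (intersection, +0)
IR@6: {G} ∩ {G} = {G} (intersection, +0)
OQ@6: {C} ∪ {A} = {A,C} (union, +1)
IOQR@6: {G} ∪ {A,C} = {A,C,G} (union, +1)
JT@6: {G} ∪ {A} = {A,G} (union, +1)
IJOQRT@6: {A,C,G} ∩ {A,G} = {A,G} (intersection, +0)
per-site changes: [3, 4, 4, 2, 4, 3, 3]; total = 23

A,C,G,T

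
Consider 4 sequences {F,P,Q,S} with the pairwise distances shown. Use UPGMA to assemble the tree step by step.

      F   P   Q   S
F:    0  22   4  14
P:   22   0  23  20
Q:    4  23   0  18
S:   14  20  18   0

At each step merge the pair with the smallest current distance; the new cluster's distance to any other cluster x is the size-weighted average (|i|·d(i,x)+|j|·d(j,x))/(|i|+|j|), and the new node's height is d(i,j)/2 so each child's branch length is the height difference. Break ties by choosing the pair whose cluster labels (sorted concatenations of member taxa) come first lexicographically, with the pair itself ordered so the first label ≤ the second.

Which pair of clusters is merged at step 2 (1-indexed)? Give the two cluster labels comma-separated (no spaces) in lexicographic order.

FQ,S

step 1: merge (F,Q) at d=4; branch lengths F→2, Q→2; new cluster FQ
  updated: d(FQ,P)=45/2, d(FQ,S)=16
step 2: merge (FQ,S) at d=16; branch lengths FQ→6, S→8; new cluster FQS
  updated: d(FQS,P)=65/3
step 3: merge (FQS,P) at d=65/3; branch lengths FQS→17/6, P→65/6; new cluster FPQS
final tree: (((F:2,Q:2):6,S:8):17/6,P:65/6)
total length: 95/3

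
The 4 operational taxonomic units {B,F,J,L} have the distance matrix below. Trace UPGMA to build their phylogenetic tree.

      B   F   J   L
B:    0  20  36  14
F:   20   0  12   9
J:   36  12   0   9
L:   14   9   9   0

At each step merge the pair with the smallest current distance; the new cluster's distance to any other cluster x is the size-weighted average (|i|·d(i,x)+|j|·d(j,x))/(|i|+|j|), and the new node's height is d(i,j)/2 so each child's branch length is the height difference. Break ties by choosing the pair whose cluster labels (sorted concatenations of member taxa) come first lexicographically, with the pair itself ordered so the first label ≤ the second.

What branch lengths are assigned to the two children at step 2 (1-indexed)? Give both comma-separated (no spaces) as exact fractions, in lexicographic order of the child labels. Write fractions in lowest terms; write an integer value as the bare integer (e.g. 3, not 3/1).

3/4,21/4

step 1: merge (F,L) at d=9; branch lengths F→9/2, L→9/2; new cluster FL
  updated: d(B,FL)=17, d(FL,J)=21/2
step 2: merge (FL,J) at d=21/2; branch lengths FL→3/4, J→21/4; new cluster FJL
  updated: d(B,FJL)=70/3
step 3: merge (B,FJL) at d=70/3; branch lengths B→35/3, FJL→77/12; new cluster BFJL
final tree: (B:35/3,((F:9/2,L:9/2):3/4,J:21/4):77/12)
total length: 397/12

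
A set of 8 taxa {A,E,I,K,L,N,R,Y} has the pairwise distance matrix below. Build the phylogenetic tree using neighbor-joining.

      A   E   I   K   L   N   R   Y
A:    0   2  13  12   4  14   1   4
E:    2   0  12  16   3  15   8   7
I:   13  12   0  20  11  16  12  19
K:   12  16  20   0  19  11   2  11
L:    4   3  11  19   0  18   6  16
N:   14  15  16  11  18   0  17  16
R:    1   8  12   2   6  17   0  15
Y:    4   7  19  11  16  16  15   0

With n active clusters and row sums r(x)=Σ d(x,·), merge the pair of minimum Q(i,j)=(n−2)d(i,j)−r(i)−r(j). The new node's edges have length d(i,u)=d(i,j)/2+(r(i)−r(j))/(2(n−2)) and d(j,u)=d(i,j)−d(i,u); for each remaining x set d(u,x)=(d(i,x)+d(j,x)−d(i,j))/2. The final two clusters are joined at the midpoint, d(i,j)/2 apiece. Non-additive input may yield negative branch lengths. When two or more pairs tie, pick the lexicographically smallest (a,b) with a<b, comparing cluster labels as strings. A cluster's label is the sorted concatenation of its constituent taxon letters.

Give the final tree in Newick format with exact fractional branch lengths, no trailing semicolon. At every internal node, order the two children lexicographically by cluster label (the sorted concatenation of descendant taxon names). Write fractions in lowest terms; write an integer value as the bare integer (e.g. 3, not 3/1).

(((((A:-7/8,Y:39/8):41/24,(E:3/20,L:57/20):49/24):7/4,(K:7/2,R:-3/2):37/8):11/8,I:8):4,N:4)

step 1: merge (K,R) at d=2, Q=-140; branch lengths K→7/2, R→-3/2; new cluster KR
  updated: d(A,KR)=11/2, d(E,KR)=11, d(I,KR)=15, d(KR,L)=23/2, d(KR,N)=13, d(KR,Y)=12
step 2: merge (E,L) at d=3, Q=-197/2; branch lengths E→3/20, L→57/20; new cluster EL
  updated: d(A,EL)=3/2, d(EL,I)=10, d(EL,KR)=39/4, d(EL,N)=15, d(EL,Y)=10
step 3: merge (A,Y) at d=4, Q=-83; branch lengths A→-7/8, Y→39/8; new cluster AY
  updated: d(AY,EL)=15/4, d(AY,I)=14, d(AY,KR)=27/4, d(AY,N)=13
step 4: merge (AY,EL) at d=15/4, Q=-259/4; branch lengths AY→41/24, EL→49/24; new cluster AELY
  updated: d(AELY,I)=81/8, d(AELY,KR)=51/8, d(AELY,N)=97/8
step 5: merge (AELY,KR) at d=51/8, Q=-201/4; branch lengths AELY→7/4, KR→37/8; new cluster AEKLRY
  updated: d(AEKLRY,I)=75/8, d(AEKLRY,N)=75/8
step 6: merge (AEKLRY,I) at d=75/8, Q=-139/4; branch lengths AEKLRY→11/8, I→8; new cluster AEIKLRY
  updated: d(AEIKLRY,N)=8
step 7: merge (AEIKLRY,N) at d=8; branch lengths AEIKLRY→4, N→4; new cluster AEIKLNRY
final tree: (((((A:-7/8,Y:39/8):41/24,(E:3/20,L:57/20):49/24):7/4,(K:7/2,R:-3/2):37/8):11/8,I:8):4,N:4)
total length: 73/2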